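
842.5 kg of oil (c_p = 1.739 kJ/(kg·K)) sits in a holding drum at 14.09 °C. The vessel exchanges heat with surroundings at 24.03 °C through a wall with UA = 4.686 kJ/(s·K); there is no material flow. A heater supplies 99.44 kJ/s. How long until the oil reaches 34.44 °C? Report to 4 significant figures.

331.0 s

Lumped-capacitance energy balance: M c_p dT/dt = UA(T_amb − T) + Q̇.
τ = M c_p/UA = 312.656 s; T_ss = T_amb + Q̇/UA = 24.03 + 99.44/4.686 = 45.2507 °C.
T(t) = T_ss + (T₀ − T_ss)e^(−t/τ); set T = 34.44:
t = −τ ln[(T − T_ss)/(T₀ − T_ss)] = −312.656 · ln(0.346933) = 330.985 s.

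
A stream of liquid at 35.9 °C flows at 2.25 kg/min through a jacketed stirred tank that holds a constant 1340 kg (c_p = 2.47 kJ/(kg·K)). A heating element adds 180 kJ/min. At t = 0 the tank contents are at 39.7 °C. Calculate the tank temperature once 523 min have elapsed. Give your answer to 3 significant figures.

M c_p dT/dt = ṁ c_p (T_in − T) + Q̇.
τ = M/ṁ = 595.56 min; T_ss = T_in + Q̇/(ṁ c_p) = 35.9 + 180/(2.25·2.47) = 68.289 °C.
Solution: T(t) = T_ss + (T₀ − T_ss) e^(−t/τ).
T(523) = 68.289 + (-28.589)·e^(−523/595.56) = 68.289 + (-28.589)·0.41554 = 56.409 °C.

56.4 °C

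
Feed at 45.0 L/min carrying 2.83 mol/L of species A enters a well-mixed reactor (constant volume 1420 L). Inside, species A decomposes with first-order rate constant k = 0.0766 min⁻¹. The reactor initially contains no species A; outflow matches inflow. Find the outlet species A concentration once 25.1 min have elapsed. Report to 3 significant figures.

0.774 mol/L

V dC/dt = Q(C_in − C) − k V C.
dC/dt = (Q/V) C_in − (Q/V + k) C; effective rate a = Q/V + k = 0.031690 + 0.0766 = 0.10829 min⁻¹.
C_ss = Q C_in/(Q + kV) = 0.82817 mol/L; C(t) = C_ss + (C₀ − C_ss) e^(−a t).
C(25.1) = 0.82817 + (-0.82817)·e^(−0.10829·25.1) = 0.82817 + (-0.82817)·0.066001 = 0.77351 mol/L.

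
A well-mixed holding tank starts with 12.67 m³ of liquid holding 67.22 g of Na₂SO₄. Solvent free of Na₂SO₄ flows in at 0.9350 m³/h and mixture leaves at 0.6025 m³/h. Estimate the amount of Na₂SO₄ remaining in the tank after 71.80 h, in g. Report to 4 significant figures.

Total volume: dV/dt = Q_in − Q_out = 0.332500 m³/h, so V(t) = 12.67 + 0.332500 t and V(71.80) = 36.5435 m³.
No Na₂SO₄ enters, so dm/dt = −Q_out · (m/V).
dm/m = −Q_out dt/(V₀ + 0.332500 t); integrating gives ln(m/m₀) = −(Q_out/(Q_in−Q_out)) ln(V/V₀).
m = m₀ (V₀/V)^(Q_out/(Q_in−Q_out)) = 67.22 × (12.67/36.5435)^(1.81203) = 9.86061 g.

9.861 g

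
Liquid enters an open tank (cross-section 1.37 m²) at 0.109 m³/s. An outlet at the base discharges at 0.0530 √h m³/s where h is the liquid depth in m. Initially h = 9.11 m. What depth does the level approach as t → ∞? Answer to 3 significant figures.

A dh/dt = Q_in − 0.0530 √h. Steady state requires inflow = outflow:
Q_in = 0.0530 √h_ss ⇒ √h_ss = 0.109/0.0530 = 2.0566.
h_ss = 2.0566² = 4.2296 m. (Since h₀ = 9.11 m > h_ss, the level will fall toward this value.)

4.23 m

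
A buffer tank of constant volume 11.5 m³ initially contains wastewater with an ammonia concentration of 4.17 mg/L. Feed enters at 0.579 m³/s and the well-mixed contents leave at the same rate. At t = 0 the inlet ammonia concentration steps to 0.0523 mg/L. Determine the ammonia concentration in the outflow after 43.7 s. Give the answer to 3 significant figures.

Transient balance on the dissolved component: V dC/dt = Q(C_in − C).
Rewrite as dC/dt + C/τ = C_in/τ, τ = V/Q = 19.862 s.
Solution: C(t) = C_in + (C₀ − C_in) e^(−t/τ).
C(43.7) = 0.0523 + (4.17 − 0.0523)·e^(−43.7/19.862) = 0.0523 + (4.1177)·0.11078 = 0.50846 mg/L.

0.508 mg/L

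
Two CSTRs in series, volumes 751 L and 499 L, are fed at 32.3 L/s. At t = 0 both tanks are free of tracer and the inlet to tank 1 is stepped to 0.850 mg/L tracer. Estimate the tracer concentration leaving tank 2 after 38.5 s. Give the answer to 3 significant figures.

0.506 mg/L

Species balance on tank i: dCᵢ/dt = (Cᵢ₋₁ − Cᵢ)/τᵢ with τᵢ = Vᵢ/Q.
τ₁ = 751/32.3 = 23.251 s; τ₂ = 499/32.3 = 15.449 s.
Tank 1: C₁ = C_in(1 − e^(−t/τ₁)). Tank 2 (τ₁ ≠ τ₂): C₂ = C_in[1 − (τ₁ e^(−t/τ₁) − τ₂ e^(−t/τ₂))/(τ₁ − τ₂)].
At t = 38.5: e^(−t/τ₁) = 0.19093, e^(−t/τ₂) = 0.082737.
C₂ = 0.850·[1 − (23.251·0.19093 − 15.449·0.082737)/(7.8019)] = 0.850·0.59484 = 0.50561 mg/L.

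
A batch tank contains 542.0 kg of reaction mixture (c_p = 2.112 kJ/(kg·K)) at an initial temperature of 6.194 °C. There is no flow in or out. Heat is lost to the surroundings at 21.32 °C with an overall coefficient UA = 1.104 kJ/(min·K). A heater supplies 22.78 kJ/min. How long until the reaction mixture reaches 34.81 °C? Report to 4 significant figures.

Energy balance: M c_p dT/dt = −UA(T − T_amb) + Q̇.
τ = M c_p/UA = 1036.87 min; T_ss = T_amb + Q̇/UA = 21.32 + 22.78/1.104 = 41.9541 °C.
T(t) = T_ss + (T₀ − T_ss)e^(−t/τ); set T = 34.81:
t = −τ ln[(T − T_ss)/(T₀ − T_ss)] = −1036.87 · ln(0.199778) = 1669.93 min.

1670 min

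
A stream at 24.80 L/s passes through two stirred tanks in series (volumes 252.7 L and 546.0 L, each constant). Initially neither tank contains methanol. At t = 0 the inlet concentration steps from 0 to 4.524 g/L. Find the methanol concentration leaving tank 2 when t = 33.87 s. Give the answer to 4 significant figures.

2.856 g/L

Species balance on tank i: dCᵢ/dt = (Cᵢ₋₁ − Cᵢ)/τᵢ with τᵢ = Vᵢ/Q.
τ₁ = 252.7/24.80 = 10.1895 s; τ₂ = 546.0/24.80 = 22.0161 s.
Solving the cascade with C₁(0)=C₂(0)=0 gives C₂(t) = C_in[1 − (τ₁ e^(−t/τ₁) − τ₂ e^(−t/τ₂))/(τ₁ − τ₂)].
At t = 33.87: e^(−t/τ₁) = 0.0360083, e^(−t/τ₂) = 0.214721.
C₂ = 4.524·[1 − (10.1895·0.0360083 − 22.0161·0.214721)/(-11.8266)] = 4.524·0.631305 = 2.85603 g/L.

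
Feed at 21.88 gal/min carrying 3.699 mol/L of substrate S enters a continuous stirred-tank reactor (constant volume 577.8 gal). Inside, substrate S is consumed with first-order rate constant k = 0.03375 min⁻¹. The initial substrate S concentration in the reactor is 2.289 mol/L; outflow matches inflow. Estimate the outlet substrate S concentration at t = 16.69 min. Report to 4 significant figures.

2.057 mol/L

Species balance: V dC/dt = Q C_in − Q C − k V C.
dC/dt = (Q/V) C_in − (Q/V + k) C; effective rate a = Q/V + k = 0.0378678 + 0.03375 = 0.0716178 min⁻¹.
C_ss = Q C_in/(Q + kV) = 1.95584 mol/L; C(t) = C_ss + (C₀ − C_ss) e^(−a t).
C(16.69) = 1.95584 + (0.333160)·e^(−0.0716178·16.69) = 1.95584 + (0.333160)·0.302613 = 2.05666 mol/L.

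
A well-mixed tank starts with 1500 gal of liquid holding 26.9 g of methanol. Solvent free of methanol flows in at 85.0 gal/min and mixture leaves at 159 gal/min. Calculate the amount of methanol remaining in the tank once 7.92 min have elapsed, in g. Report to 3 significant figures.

Total volume: dV/dt = Q_in − Q_out = -74.000 gal/min, so V(t) = 1500 − 74.000 t and V(7.92) = 913.92 gal.
Solute balance: dm/dt = 0 − Q_out C = −Q_out m/V(t).
Separate: dm/m = −Q_out dt/V(t) ⇒ ln(m/m₀) = −(Q_out/(Q_in−Q_out)) ln(V/V₀).
m = m₀ (V₀/V)^(Q_out/(Q_in−Q_out)) = 26.9 × (1500/913.92)^(-2.1486) = 9.2768 g.

9.28 g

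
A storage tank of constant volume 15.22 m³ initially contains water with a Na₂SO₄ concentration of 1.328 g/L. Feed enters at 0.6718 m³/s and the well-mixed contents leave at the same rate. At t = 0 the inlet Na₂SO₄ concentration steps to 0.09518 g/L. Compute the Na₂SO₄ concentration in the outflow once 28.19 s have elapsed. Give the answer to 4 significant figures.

Accumulation = in − out for the solute gives V dC/dt = Q(C_in − C).
Rewrite as dC/dt + C/τ = C_in/τ, τ = V/Q = 22.6556 s.
C approaches C_in exponentially: C(t) = C_in + (C₀ − C_in) e^(−t/τ).
C(28.19) = 0.09518 + (1.328 − 0.09518)·e^(−28.19/22.6556) = 0.09518 + (1.23282)·0.288146 = 0.450413 g/L.

0.4504 g/L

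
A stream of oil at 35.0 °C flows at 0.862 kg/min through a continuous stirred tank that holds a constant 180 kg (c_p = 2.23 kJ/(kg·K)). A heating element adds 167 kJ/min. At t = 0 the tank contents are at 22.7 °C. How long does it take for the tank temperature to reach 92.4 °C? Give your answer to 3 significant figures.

M c_p dT/dt = ṁ c_p (T_in − T) + Q̇.
τ = M/ṁ = 208.82 min; T_ss = T_in + Q̇/(ṁ c_p) = 121.88 °C.
T(t) = T_ss + (T₀ − T_ss) e^(−t/τ). Set T = 92.4:
e^(−t/τ) = (92.4 − 121.88)/(22.7 − 121.88) = 0.29722
t = −208.82 · ln(0.29722) = 253.36 min.

253 min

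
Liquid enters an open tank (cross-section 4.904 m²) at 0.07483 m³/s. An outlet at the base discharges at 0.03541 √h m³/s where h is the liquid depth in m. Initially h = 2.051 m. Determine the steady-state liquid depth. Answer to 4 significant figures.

4.466 m

A dh/dt = Q_in − 0.03541 √h. Steady state requires inflow = outflow:
Q_in = 0.03541 √h_ss ⇒ √h_ss = 0.07483/0.03541 = 2.11324.
h_ss = 2.11324² = 4.46580 m. (Since h₀ = 2.051 m < h_ss, the level will rise toward this value.)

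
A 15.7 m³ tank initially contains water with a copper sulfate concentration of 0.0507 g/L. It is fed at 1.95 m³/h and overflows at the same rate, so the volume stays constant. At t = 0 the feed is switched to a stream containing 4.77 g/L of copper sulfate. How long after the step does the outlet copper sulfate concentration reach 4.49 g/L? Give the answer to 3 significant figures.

22.7 h

Species balance: V dC/dt = Q(C_in − C) ⇒ τ = V/Q = 8.0513 h.
C(t) = C_in + (C₀ − C_in) e^(−t/τ). Set C = 4.49 and solve for t:
e^(−t/τ) = (C − C_in)/(C₀ − C_in) = (4.49 − 4.77)/(0.0507 − 4.77) = 0.059331
t = −τ ln(…) = 8.0513 × 2.8246 = 22.742 h.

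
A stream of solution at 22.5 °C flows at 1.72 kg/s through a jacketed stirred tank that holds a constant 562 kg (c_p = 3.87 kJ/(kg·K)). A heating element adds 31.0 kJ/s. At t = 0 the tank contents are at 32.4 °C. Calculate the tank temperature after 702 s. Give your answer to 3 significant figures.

Unsteady energy balance on the tank contents: M c_p dT/dt = ṁ c_p (T_in − T) + 31.0.
Rearrange: dT/dt = (T_ss − T)/τ with τ = M/ṁ = 326.74 s and T_ss = T_in + Q̇/(ṁ c_p) = 27.157 °C.
Solution: T(t) = T_ss + (T₀ − T_ss) e^(−t/τ).
T(702) = 27.157 + (5.2428)·e^(−702/326.74) = 27.157 + (5.2428)·0.11666 = 27.769 °C.

27.8 °C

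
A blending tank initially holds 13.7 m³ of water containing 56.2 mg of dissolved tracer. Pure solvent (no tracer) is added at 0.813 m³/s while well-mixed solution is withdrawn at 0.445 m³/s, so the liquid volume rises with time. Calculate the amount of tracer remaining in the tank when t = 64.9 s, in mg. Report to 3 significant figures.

Total volume: dV/dt = Q_in − Q_out = 0.36800 m³/s, so V(t) = 13.7 + 0.36800 t and V(64.9) = 37.583 m³.
Solute balance: dm/dt = 0 − Q_out C = −Q_out m/V(t).
Separate: dm/m = −Q_out dt/V(t) ⇒ ln(m/m₀) = −(Q_out/(Q_in−Q_out)) ln(V/V₀).
m = m₀ (V₀/V)^(Q_out/(Q_in−Q_out)) = 56.2 × (13.7/37.583)^(1.2092) = 16.587 mg.

16.6 mg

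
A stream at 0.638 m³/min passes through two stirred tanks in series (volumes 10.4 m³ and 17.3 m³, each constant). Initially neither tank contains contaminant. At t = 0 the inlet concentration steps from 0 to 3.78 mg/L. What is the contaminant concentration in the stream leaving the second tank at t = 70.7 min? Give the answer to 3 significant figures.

Species balance on tank i: dCᵢ/dt = (Cᵢ₋₁ − Cᵢ)/τᵢ with τᵢ = Vᵢ/Q.
τ₁ = 10.4/0.638 = 16.301 min; τ₂ = 17.3/0.638 = 27.116 min.
Tank 1: C₁ = C_in(1 − e^(−t/τ₁)). Tank 2 (τ₁ ≠ τ₂): C₂ = C_in[1 − (τ₁ e^(−t/τ₁) − τ₂ e^(−t/τ₂))/(τ₁ − τ₂)].
At t = 70.7: e^(−t/τ₁) = 0.013073, e^(−t/τ₂) = 0.073732.
C₂ = 3.78·[1 − (16.301·0.013073 − 27.116·0.073732)/(-10.815)] = 3.78·0.83484 = 3.1557 mg/L.

3.16 mg/L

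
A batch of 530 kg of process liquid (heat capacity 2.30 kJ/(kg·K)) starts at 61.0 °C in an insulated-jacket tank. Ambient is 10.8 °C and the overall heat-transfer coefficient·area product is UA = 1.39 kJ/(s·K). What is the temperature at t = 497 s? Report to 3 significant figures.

39.3 °C

Heat balance on the well-mixed liquid: M c_p dT/dt = −UA(T − T_amb).
dT/dt = (T_ss − T)/τ with T_ss = T_amb = 10.800 °C, τ = M c_p/UA = 530·2.30/1.39 = 876.98 s.
Solution: T(t) = T_ss + (T₀ − T_ss) e^(−t/τ).
T(497) = 10.800 + (50.200)·0.56738 = 39.283 °C.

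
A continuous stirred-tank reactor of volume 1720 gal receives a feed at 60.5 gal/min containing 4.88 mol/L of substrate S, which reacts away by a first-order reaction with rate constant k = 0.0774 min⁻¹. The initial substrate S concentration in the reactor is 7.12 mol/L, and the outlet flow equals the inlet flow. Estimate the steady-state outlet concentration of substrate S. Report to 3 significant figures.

V dC/dt = Q(C_in − C) − k V C.
At steady state: 0 = Q C_in − (Q + kV) C_ss, so C_ss = Q C_in/(Q + kV).
C_ss = 60.5·4.88/(60.5 + 0.0774·1720) = 295.24/193.63 = 1.5248 mol/L.

1.52 mol/L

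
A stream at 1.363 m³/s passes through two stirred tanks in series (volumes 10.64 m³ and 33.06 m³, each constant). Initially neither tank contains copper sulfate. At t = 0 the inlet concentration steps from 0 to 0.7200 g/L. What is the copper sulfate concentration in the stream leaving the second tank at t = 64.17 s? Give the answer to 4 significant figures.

Each tank obeys Vᵢ dCᵢ/dt = Q(Cᵢ₋₁ − Cᵢ), so τᵢ = Vᵢ/Q.
τ₁ = 10.64/1.363 = 7.80631 s; τ₂ = 33.06/1.363 = 24.2553 s.
Tank 1: C₁ = C_in(1 − e^(−t/τ₁)). Tank 2 (τ₁ ≠ τ₂): C₂ = C_in[1 − (τ₁ e^(−t/τ₁) − τ₂ e^(−t/τ₂))/(τ₁ − τ₂)].
At t = 64.17: e^(−t/τ₁) = 0.000269141, e^(−t/τ₂) = 0.0709624.
C₂ = 0.7200·[1 − (7.80631·0.000269141 − 24.2553·0.0709624)/(-16.4490)] = 0.7200·0.895488 = 0.644752 g/L.

0.6448 g/L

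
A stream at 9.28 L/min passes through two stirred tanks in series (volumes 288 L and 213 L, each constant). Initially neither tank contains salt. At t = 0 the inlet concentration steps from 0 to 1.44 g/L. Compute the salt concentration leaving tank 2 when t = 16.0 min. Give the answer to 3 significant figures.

Species balance on tank i: dCᵢ/dt = (Cᵢ₋₁ − Cᵢ)/τᵢ with τᵢ = Vᵢ/Q.
τ₁ = 288/9.28 = 31.034 min; τ₂ = 213/9.28 = 22.953 min.
Tank 1: C₁ = C_in(1 − e^(−t/τ₁)). Tank 2 (τ₁ ≠ τ₂): C₂ = C_in[1 − (τ₁ e^(−t/τ₁) − τ₂ e^(−t/τ₂))/(τ₁ − τ₂)].
At t = 16.0: e^(−t/τ₁) = 0.59717, e^(−t/τ₂) = 0.49803.
C₂ = 1.44·[1 − (31.034·0.59717 − 22.953·0.49803)/(8.0819)] = 1.44·0.12129 = 0.17465 g/L.

0.175 g/L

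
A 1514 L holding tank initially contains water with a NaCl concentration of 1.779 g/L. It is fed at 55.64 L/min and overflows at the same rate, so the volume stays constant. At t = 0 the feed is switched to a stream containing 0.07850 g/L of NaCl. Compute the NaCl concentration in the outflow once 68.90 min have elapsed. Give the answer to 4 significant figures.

Species balance on the tank: V dC/dt = Q(C_in − C).
Time constant τ = V/Q = 1514/55.64 = 27.2106 min.
C approaches C_in exponentially: C(t) = C_in + (C₀ − C_in) e^(−t/τ).
C(68.90) = 0.07850 + (1.779 − 0.07850)·e^(−68.90/27.2106) = 0.07850 + (1.70050)·0.0794921 = 0.213676 g/L.

0.2137 g/L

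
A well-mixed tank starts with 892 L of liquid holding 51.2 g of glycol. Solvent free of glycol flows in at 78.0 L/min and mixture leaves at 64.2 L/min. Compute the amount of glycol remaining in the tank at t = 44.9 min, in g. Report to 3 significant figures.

Let m(t) be the amount of glycol. Volume: V(t) = V₀ + (Q_in − Q_out) t = 892 + 13.800 t; V(44.9) = 1511.6 L.
Solute balance: dm/dt = 0 − Q_out C = −Q_out m/V(t).
Separate: dm/m = −Q_out dt/V(t) ⇒ ln(m/m₀) = −(Q_out/(Q_in−Q_out)) ln(V/V₀).
m = m₀ (V₀/V)^(Q_out/(Q_in−Q_out)) = 51.2 × (892/1511.6)^(4.6522) = 4.4011 g.

4.40 g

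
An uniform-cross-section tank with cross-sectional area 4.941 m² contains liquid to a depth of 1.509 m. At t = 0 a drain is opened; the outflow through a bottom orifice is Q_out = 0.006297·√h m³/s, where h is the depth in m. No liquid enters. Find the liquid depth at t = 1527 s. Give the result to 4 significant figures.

0.06522 m

A dh/dt = −Q_out = −0.006297 √h.
This is separable: 2 d(√h)/dt = −0.006297/A, so √h = √h₀ − (0.006297/(2A)) t.
√h = √1.509 − 0.006297·1527/(2·4.941) = 1.22841 − 0.973034 = 0.255380.
h = 0.255380² = 0.0652189 m.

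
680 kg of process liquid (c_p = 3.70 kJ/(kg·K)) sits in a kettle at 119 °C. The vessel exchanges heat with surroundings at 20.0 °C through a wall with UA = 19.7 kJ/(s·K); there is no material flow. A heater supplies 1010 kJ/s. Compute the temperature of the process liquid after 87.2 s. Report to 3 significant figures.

95.4 °C

Unsteady energy balance on the tank contents: M c_p dT/dt = −UA(T − T_amb) + Q̇.
dT/dt = (T_ss − T)/τ with T_ss = T_amb + Q̇/UA = 20.0 + 1010/19.7 = 71.269 °C, τ = M c_p/UA = 680·3.70/19.7 = 127.72 s.
Integrating: T(t) = T_ss + (T₀ − T_ss) e^(−t/τ).
T(87.2) = 71.269 + (47.731)·0.50522 = 95.384 °C.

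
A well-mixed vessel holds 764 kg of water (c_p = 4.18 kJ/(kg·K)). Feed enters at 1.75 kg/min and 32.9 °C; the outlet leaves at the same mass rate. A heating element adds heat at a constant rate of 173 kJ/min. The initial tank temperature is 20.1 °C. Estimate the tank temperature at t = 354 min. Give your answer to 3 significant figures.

40.3 °C

First-law balance (no shaft work): M c_p dT/dt = ṁ c_p (T_in − T) + 173.
τ = M/ṁ = 436.57 min; T_ss = T_in + Q̇/(ṁ c_p) = 32.9 + 173/(1.75·4.18) = 56.550 °C.
This is linear first-order; T(t) = T_ss + (T₀ − T_ss) e^(−t/τ).
T(354) = 56.550 + (-36.450)·e^(−354/436.57) = 56.550 + (-36.450)·0.44447 = 40.349 °C.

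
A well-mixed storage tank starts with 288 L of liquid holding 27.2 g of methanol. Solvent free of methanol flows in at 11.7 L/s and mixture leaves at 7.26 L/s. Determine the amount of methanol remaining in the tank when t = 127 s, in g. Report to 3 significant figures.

4.62 g

Total volume: dV/dt = Q_in − Q_out = 4.4400 L/s, so V(t) = 288 + 4.4400 t and V(127) = 851.88 L.
Species balance (pure solvent in): dm/dt = −Q_out · m/V(t).
Separate: dm/m = −Q_out dt/V(t) ⇒ ln(m/m₀) = −(Q_out/(Q_in−Q_out)) ln(V/V₀).
m = m₀ (V₀/V)^(Q_out/(Q_in−Q_out)) = 27.2 × (288/851.88)^(1.6351) = 4.6179 g.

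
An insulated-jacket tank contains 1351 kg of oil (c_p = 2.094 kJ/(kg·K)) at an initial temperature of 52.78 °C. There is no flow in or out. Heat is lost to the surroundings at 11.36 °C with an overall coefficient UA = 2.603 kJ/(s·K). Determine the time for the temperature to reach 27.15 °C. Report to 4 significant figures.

1048 s

Unsteady energy balance on the tank contents: M c_p dT/dt = −UA(T − T_amb).
τ = M c_p/UA = 1086.82 s; T_ss = T_amb = 11.3600 °C.
T(t) = T_ss + (T₀ − T_ss)e^(−t/τ); set T = 27.15:
t = −τ ln[(T − T_ss)/(T₀ − T_ss)] = −1086.82 · ln(0.381217) = 1048.12 s.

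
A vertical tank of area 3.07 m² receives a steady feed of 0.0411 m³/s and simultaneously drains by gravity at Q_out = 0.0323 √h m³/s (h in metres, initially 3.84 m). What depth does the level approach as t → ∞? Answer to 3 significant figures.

1.62 m

A dh/dt = Q_in − 0.0323 √h. Steady state requires inflow = outflow:
Q_in = 0.0323 √h_ss ⇒ √h_ss = 0.0411/0.0323 = 1.2724.
h_ss = 1.2724² = 1.6191 m. (Since h₀ = 3.84 m > h_ss, the level will fall toward this value.)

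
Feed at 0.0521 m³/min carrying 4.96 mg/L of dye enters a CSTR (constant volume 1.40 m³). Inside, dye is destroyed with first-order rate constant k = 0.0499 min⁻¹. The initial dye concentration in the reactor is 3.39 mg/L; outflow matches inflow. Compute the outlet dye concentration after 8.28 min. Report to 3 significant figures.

V dC/dt = Q(C_in − C) − k V C.
dC/dt = (Q/V) C_in − (Q/V + k) C; effective rate a = Q/V + k = 0.037214 + 0.0499 = 0.087114 min⁻¹.
C_ss = Q C_in/(Q + kV) = 2.1189 mg/L; C(t) = C_ss + (C₀ − C_ss) e^(−a t).
C(8.28) = 2.1189 + (1.2711)·e^(−0.087114·8.28) = 2.1189 + (1.2711)·0.48612 = 2.7368 mg/L.

2.74 mg/L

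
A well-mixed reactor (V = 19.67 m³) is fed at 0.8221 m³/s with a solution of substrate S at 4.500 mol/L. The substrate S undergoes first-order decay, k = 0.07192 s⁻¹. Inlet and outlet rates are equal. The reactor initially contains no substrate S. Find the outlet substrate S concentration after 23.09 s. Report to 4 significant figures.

1.534 mol/L

V dC/dt = Q(C_in − C) − k V C.
dC/dt = (Q/V) C_in − (Q/V + k) C; effective rate a = Q/V + k = 0.0417946 + 0.07192 = 0.113715 s⁻¹.
C_ss = Q C_in/(Q + kV) = 1.65393 mol/L; C(t) = C_ss + (C₀ − C_ss) e^(−a t).
C(23.09) = 1.65393 + (-1.65393)·e^(−0.113715·23.09) = 1.65393 + (-1.65393)·0.0723912 = 1.53420 mol/L.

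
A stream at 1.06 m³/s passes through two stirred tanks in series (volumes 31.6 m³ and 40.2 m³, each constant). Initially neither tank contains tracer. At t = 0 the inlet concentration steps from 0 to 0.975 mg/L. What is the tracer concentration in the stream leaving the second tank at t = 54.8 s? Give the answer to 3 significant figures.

0.471 mg/L

Species balance on tank i: dCᵢ/dt = (Cᵢ₋₁ − Cᵢ)/τᵢ with τᵢ = Vᵢ/Q.
τ₁ = 31.6/1.06 = 29.811 s; τ₂ = 40.2/1.06 = 37.925 s.
Tank 1: C₁ = C_in(1 − e^(−t/τ₁)). Tank 2 (τ₁ ≠ τ₂): C₂ = C_in[1 − (τ₁ e^(−t/τ₁) − τ₂ e^(−t/τ₂))/(τ₁ − τ₂)].
At t = 54.8: e^(−t/τ₁) = 0.15910, e^(−t/τ₂) = 0.23575.
C₂ = 0.975·[1 − (29.811·0.15910 − 37.925·0.23575)/(-8.1132)] = 0.975·0.48259 = 0.47053 mg/L.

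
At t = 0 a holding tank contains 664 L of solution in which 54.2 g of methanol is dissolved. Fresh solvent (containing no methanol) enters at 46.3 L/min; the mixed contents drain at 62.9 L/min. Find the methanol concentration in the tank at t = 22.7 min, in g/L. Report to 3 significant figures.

Let m(t) be the amount of methanol. Volume: V(t) = V₀ + (Q_in − Q_out) t = 664 − 16.600 t; V(22.7) = 287.18 L.
Solute balance: dm/dt = 0 − Q_out C = −Q_out m/V(t).
dm/m = −Q_out dt/(V₀ − 16.600 t); integrating gives ln(m/m₀) = −(Q_out/(Q_in−Q_out)) ln(V/V₀).
m = m₀ (V₀/V)^(Q_out/(Q_in−Q_out)) = 54.2 × (664/287.18)^(-3.7892) = 2.2630 g.
C = m/V = 2.2630/287.18 = 0.0078802 g/L.

0.00788 g/L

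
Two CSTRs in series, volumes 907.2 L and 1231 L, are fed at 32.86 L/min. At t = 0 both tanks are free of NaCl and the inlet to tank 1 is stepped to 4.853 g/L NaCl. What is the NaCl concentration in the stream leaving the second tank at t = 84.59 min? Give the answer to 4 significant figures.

3.559 g/L

Species balance on tank i: dCᵢ/dt = (Cᵢ₋₁ − Cᵢ)/τᵢ with τᵢ = Vᵢ/Q.
τ₁ = 907.2/32.86 = 27.6080 min; τ₂ = 1231/32.86 = 37.4620 min.
Solving the cascade with C₁(0)=C₂(0)=0 gives C₂(t) = C_in[1 − (τ₁ e^(−t/τ₁) − τ₂ e^(−t/τ₂))/(τ₁ − τ₂)].
At t = 84.59: e^(−t/τ₁) = 0.0467022, e^(−t/τ₂) = 0.104557.
C₂ = 4.853·[1 − (27.6080·0.0467022 − 37.4620·0.104557)/(-9.85393)] = 4.853·0.733350 = 3.55895 g/L.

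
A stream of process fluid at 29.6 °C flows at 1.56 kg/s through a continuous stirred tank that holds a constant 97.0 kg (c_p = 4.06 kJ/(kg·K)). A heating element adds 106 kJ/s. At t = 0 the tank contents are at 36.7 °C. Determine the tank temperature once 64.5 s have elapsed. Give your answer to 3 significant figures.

42.9 °C

First-law balance (no shaft work): M c_p dT/dt = ṁ c_p (T_in − T) + 106.
Rearrange: dT/dt = (T_ss − T)/τ with τ = M/ṁ = 62.179 s and T_ss = T_in + Q̇/(ṁ c_p) = 46.336 °C.
Integrating: T(t) = T_ss + (T₀ − T_ss) e^(−t/τ).
T(64.5) = 46.336 + (-9.6361)·e^(−64.5/62.179) = 46.336 + (-9.6361)·0.35440 = 42.921 °C.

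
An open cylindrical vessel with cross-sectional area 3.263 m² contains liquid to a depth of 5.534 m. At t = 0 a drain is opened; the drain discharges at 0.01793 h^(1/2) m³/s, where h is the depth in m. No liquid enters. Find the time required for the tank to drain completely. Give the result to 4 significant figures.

A dh/dt = −Q_out = −0.01793 √h.
This is separable: 2 d(√h)/dt = −0.01793/A, so √h = √h₀ − (0.01793/(2A)) t.
Tank is empty when √h = 0: t_empty = 2A√h₀/0.01793.
t_empty = 2·3.263·√5.534/0.01793 = 6.52600·2.35245/0.01793 = 856.222 s.

856.2 s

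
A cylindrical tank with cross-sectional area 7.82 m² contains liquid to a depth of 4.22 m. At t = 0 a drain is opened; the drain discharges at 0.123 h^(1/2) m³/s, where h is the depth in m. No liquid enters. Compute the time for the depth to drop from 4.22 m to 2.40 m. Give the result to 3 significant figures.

Volume balance on the tank: A dh/dt = −0.123 √h.
This is separable: 2 d(√h)/dt = −0.123/A, so √h = √h₀ − (0.123/(2A)) t.
t = 2A(√h₀ − √h)/0.123 = 2·7.82·(√4.22 − √2.40)/0.123
  = 15.640 × (2.0543 − 1.5492) / 0.123 = 64.222 s.

64.2 s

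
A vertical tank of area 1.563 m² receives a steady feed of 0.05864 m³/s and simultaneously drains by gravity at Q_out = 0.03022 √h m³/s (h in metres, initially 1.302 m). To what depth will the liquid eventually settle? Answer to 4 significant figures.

Level balance: A dh/dt = 0.05864 − 0.03022 √h. Setting dh/dt = 0:
Q_in = 0.03022 √h_ss ⇒ √h_ss = 0.05864/0.03022 = 1.94044.
h_ss = 1.94044² = 3.76529 m. (Since h₀ = 1.302 m < h_ss, the level will rise toward this value.)

3.765 m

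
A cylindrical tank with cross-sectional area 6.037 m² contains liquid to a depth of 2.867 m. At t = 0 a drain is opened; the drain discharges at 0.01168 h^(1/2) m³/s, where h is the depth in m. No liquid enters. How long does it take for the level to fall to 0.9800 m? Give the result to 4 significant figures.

Mass balance (ρ constant): A dh/dt = −0.01168 √h.
This is separable: 2 d(√h)/dt = −0.01168/A, so √h = √h₀ − (0.01168/(2A)) t.
t = 2A(√h₀ − √h)/0.01168 = 2·6.037·(√2.867 − √0.9800)/0.01168
  = 12.0740 × (1.69322 − 0.989949) / 0.01168 = 726.996 s.

727.0 s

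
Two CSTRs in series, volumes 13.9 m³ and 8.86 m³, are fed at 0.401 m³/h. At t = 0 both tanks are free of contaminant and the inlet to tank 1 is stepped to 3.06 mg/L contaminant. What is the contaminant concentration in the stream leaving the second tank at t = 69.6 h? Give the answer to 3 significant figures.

Time constants: τᵢ = Vᵢ/Q for each well-mixed tank.
τ₁ = 13.9/0.401 = 34.663 h; τ₂ = 8.86/0.401 = 22.095 h.
Solving the cascade with C₁(0)=C₂(0)=0 gives C₂(t) = C_in[1 − (τ₁ e^(−t/τ₁) − τ₂ e^(−t/τ₂))/(τ₁ − τ₂)].
At t = 69.6: e^(−t/τ₁) = 0.13427, e^(−t/τ₂) = 0.042849.
C₂ = 3.06·[1 − (34.663·0.13427 − 22.095·0.042849)/(12.569)] = 3.06·0.70501 = 2.1573 mg/L.

2.16 mg/L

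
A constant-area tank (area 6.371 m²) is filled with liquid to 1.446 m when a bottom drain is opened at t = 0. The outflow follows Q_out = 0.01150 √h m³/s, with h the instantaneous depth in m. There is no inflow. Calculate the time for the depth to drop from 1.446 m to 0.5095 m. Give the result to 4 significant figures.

Unsteady balance on liquid volume: A dh/dt = −0.01150 √h.
Separate and integrate: 2(√h − √h₀) = −(0.01150/A) t.
t = 2A(√h₀ − √h)/0.01150 = 2·6.371·(√1.446 − √0.5095)/0.01150
  = 12.7420 × (1.20250 − 0.713793) / 0.01150 = 541.485 s.

541.5 s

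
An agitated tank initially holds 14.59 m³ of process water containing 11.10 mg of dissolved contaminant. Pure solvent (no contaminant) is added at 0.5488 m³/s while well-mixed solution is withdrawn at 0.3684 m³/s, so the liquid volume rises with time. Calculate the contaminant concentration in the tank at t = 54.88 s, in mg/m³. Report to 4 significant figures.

0.1574 mg/m³

Total volume: dV/dt = Q_in − Q_out = 0.180400 m³/s, so V(t) = 14.59 + 0.180400 t and V(54.88) = 24.4904 m³.
No contaminant enters, so dm/dt = −Q_out · (m/V).
Separate: dm/m = −Q_out dt/V(t) ⇒ ln(m/m₀) = −(Q_out/(Q_in−Q_out)) ln(V/V₀).
m = m₀ (V₀/V)^(Q_out/(Q_in−Q_out)) = 11.10 × (14.59/24.4904)^(2.04213) = 3.85449 mg.
C = m/V = 3.85449/24.4904 = 0.157388 mg/m³.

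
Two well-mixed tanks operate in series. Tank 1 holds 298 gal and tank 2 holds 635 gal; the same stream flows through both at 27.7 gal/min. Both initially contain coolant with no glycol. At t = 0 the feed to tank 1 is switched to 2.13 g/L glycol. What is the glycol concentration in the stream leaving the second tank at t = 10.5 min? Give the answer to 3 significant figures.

0.301 g/L

Time constants: τᵢ = Vᵢ/Q for each well-mixed tank.
τ₁ = 298/27.7 = 10.758 min; τ₂ = 635/27.7 = 22.924 min.
Solving the cascade with C₁(0)=C₂(0)=0 gives C₂(t) = C_in[1 − (τ₁ e^(−t/τ₁) − τ₂ e^(−t/τ₂))/(τ₁ − τ₂)].
At t = 10.5: e^(−t/τ₁) = 0.37681, e^(−t/τ₂) = 0.63253.
C₂ = 2.13·[1 − (10.758·0.37681 − 22.924·0.63253)/(-12.166)] = 2.13·0.14135 = 0.30108 g/L.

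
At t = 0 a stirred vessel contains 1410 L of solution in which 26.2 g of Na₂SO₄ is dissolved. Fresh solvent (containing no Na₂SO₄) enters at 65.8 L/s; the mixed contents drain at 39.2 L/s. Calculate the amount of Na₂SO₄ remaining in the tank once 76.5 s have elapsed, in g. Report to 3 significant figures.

7.02 g

Total volume: dV/dt = Q_in − Q_out = 26.600 L/s, so V(t) = 1410 + 26.600 t and V(76.5) = 3444.9 L.
No Na₂SO₄ enters, so dm/dt = −Q_out · (m/V).
Separate: dm/m = −Q_out dt/V(t) ⇒ ln(m/m₀) = −(Q_out/(Q_in−Q_out)) ln(V/V₀).
m = m₀ (V₀/V)^(Q_out/(Q_in−Q_out)) = 26.2 × (1410/3444.9)^(1.4737) = 7.0238 g.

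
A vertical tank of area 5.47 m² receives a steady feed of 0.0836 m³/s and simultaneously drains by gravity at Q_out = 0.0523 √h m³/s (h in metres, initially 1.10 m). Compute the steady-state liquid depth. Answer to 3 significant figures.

2.56 m

Accumulation of liquid (constant cross-section A): A dh/dt = Q_in − 0.0523 √h. At steady state dh/dt = 0:
Q_in = 0.0523 √h_ss ⇒ √h_ss = 0.0836/0.0523 = 1.5985.
h_ss = 1.5985² = 2.5551 m. (Since h₀ = 1.10 m < h_ss, the level will rise toward this value.)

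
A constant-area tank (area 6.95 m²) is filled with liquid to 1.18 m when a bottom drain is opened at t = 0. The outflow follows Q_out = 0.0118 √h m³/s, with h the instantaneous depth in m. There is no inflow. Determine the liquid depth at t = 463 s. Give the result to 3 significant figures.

With no inflow, A dh/dt = −0.0118 √h.
This is separable: 2 d(√h)/dt = −0.0118/A, so √h = √h₀ − (0.0118/(2A)) t.
√h = √1.18 − 0.0118·463/(2·6.95) = 1.0863 − 0.39305 = 0.69323.
h = 0.69323² = 0.48056 m.

0.481 m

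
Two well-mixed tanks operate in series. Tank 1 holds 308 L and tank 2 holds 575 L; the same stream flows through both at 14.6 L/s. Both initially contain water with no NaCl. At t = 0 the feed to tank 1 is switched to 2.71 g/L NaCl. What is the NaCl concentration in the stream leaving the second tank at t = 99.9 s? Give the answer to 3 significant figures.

2.28 g/L

Each tank obeys Vᵢ dCᵢ/dt = Q(Cᵢ₋₁ − Cᵢ), so τᵢ = Vᵢ/Q.
τ₁ = 308/14.6 = 21.096 s; τ₂ = 575/14.6 = 39.384 s.
Solving the cascade with C₁(0)=C₂(0)=0 gives C₂(t) = C_in[1 − (τ₁ e^(−t/τ₁) − τ₂ e^(−t/τ₂))/(τ₁ − τ₂)].
At t = 99.9: e^(−t/τ₁) = 0.0087779, e^(−t/τ₂) = 0.079136.
C₂ = 2.71·[1 − (21.096·0.0087779 − 39.384·0.079136)/(-18.288)] = 2.71·0.83970 = 2.2756 g/L.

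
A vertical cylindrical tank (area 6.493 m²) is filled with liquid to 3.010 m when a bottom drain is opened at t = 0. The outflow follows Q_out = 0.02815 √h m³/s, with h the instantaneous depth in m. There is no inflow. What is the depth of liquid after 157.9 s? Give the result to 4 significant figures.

A dh/dt = −Q_out = −0.02815 √h.
Separate and integrate: 2(√h − √h₀) = −(0.02815/A) t.
√h = √3.010 − 0.02815·157.9/(2·6.493) = 1.73494 − 0.342283 = 1.39265.
h = 1.39265² = 1.93948 m.

1.939 m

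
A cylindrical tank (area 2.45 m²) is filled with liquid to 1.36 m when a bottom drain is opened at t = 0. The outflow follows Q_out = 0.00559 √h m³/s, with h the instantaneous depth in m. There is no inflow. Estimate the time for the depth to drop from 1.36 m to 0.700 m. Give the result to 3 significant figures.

289 s

A dh/dt = −Q_out = −0.00559 √h.
∫ h^(−1/2) dh = −(0.00559/A) ∫ dt, giving 2√h = 2√h₀ − (0.00559/A) t.
t = 2A(√h₀ − √h)/0.00559 = 2·2.45·(√1.36 − √0.700)/0.00559
  = 4.9000 × (1.1662 − 0.83666) / 0.00559 = 288.85 s.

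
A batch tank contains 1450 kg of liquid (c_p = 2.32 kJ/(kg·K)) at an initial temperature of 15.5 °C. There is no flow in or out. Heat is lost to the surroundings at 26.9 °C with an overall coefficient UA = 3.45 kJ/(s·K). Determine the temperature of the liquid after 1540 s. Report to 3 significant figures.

M c_p dT/dt = −UA(T − T_amb).
dT/dt = (T_ss − T)/τ with T_ss = T_amb = 26.900 °C, τ = M c_p/UA = 1450·2.32/3.45 = 975.07 s.
This is linear first-order; T(t) = T_ss + (T₀ − T_ss) e^(−t/τ).
T(1540) = 26.900 + (-11.400)·0.20610 = 24.550 °C.

24.6 °C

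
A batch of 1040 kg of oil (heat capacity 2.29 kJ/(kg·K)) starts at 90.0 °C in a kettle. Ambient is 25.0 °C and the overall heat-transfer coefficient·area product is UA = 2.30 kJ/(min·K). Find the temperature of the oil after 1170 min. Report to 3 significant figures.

46.0 °C

Lumped-capacitance energy balance: M c_p dT/dt = UA(T_amb − T).
dT/dt = (T_ss − T)/τ with T_ss = T_amb = 25.000 °C, τ = M c_p/UA = 1040·2.29/2.30 = 1035.5 min.
Integrating: T(t) = T_ss + (T₀ − T_ss) e^(−t/τ).
T(1170) = 25.000 + (65.000)·0.32306 = 45.999 °C.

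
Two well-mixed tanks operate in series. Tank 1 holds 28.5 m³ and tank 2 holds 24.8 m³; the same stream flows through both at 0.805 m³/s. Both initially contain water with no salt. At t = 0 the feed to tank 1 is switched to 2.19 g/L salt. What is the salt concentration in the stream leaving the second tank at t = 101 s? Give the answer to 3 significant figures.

Time constants: τᵢ = Vᵢ/Q for each well-mixed tank.
τ₁ = 28.5/0.805 = 35.404 s; τ₂ = 24.8/0.805 = 30.807 s.
Tank 1: C₁ = C_in(1 − e^(−t/τ₁)). Tank 2 (τ₁ ≠ τ₂): C₂ = C_in[1 − (τ₁ e^(−t/τ₁) − τ₂ e^(−t/τ₂))/(τ₁ − τ₂)].
At t = 101: e^(−t/τ₁) = 0.057682, e^(−t/τ₂) = 0.037687.
C₂ = 2.19·[1 − (35.404·0.057682 − 30.807·0.037687)/(4.5963)] = 2.19·0.80830 = 1.7702 g/L.

1.77 g/L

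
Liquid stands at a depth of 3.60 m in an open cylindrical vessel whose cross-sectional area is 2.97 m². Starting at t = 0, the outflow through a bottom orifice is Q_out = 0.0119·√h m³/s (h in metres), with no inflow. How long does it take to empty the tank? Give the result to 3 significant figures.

947 s

A dh/dt = −Q_out = −0.0119 √h.
∫ h^(−1/2) dh = −(0.0119/A) ∫ dt, giving 2√h = 2√h₀ − (0.0119/A) t.
Tank is empty when √h = 0: t_empty = 2A√h₀/0.0119.
t_empty = 2·2.97·√3.60/0.0119 = 5.9400·1.8974/0.0119 = 947.09 s.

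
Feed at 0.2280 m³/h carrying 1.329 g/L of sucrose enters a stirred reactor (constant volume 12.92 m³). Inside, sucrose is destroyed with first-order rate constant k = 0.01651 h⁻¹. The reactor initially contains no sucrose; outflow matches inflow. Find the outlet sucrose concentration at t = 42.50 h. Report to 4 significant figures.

0.5258 g/L

Species balance: V dC/dt = Q C_in − Q C − k V C.
dC/dt = (Q/V) C_in − (Q/V + k) C; effective rate a = Q/V + k = 0.0176471 + 0.01651 = 0.0341571 h⁻¹.
C_ss = Q C_in/(Q + kV) = 0.686621 g/L; C(t) = C_ss + (C₀ − C_ss) e^(−a t).
C(42.50) = 0.686621 + (-0.686621)·e^(−0.0341571·42.50) = 0.686621 + (-0.686621)·0.234178 = 0.525829 g/L.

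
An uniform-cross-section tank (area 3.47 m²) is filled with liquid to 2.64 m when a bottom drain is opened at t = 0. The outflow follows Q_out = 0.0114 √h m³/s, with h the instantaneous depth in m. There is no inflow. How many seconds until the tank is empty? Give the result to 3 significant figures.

989 s

Unsteady balance on liquid volume: A dh/dt = −0.0114 √h.
∫ h^(−1/2) dh = −(0.0114/A) ∫ dt, giving 2√h = 2√h₀ − (0.0114/A) t.
Tank is empty when √h = 0: t_empty = 2A√h₀/0.0114.
t_empty = 2·3.47·√2.64/0.0114 = 6.9400·1.6248/0.0114 = 989.14 s.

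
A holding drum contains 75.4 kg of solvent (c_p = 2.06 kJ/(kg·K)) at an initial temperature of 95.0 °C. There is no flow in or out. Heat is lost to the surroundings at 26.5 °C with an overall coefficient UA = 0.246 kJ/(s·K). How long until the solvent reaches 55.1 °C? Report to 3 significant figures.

551 s

First-law balance (no shaft work): M c_p dT/dt = −UA(T − T_amb).
τ = M c_p/UA = 631.40 s; T_ss = T_amb = 26.500 °C.
T(t) = T_ss + (T₀ − T_ss)e^(−t/τ); set T = 55.1:
t = −τ ln[(T − T_ss)/(T₀ − T_ss)] = −631.40 · ln(0.41752) = 551.48 s.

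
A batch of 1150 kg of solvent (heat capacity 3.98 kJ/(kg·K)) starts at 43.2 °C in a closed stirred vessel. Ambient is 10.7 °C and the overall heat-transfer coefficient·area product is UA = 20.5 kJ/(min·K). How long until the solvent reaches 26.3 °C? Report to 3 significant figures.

First-law balance (no shaft work): M c_p dT/dt = −UA(T − T_amb).
τ = M c_p/UA = 223.27 min; T_ss = T_amb = 10.700 °C.
T(t) = T_ss + (T₀ − T_ss)e^(−t/τ); set T = 26.3:
t = −τ ln[(T − T_ss)/(T₀ − T_ss)] = −223.27 · ln(0.48000) = 163.87 min.

164 min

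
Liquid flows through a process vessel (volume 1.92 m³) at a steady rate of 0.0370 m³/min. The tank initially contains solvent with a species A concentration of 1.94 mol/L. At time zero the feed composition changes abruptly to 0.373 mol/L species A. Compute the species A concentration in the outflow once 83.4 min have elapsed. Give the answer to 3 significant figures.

Species balance on the tank: V dC/dt = Q(C_in − C).
Time constant τ = V/Q = 1.92/0.0370 = 51.892 min.
This is linear first-order; C(t) = C_in + (C₀ − C_in) e^(−t/τ).
C(83.4) = 0.373 + (1.94 − 0.373)·e^(−83.4/51.892) = 0.373 + (1.5670)·0.20045 = 0.68711 mol/L.

0.687 mol/L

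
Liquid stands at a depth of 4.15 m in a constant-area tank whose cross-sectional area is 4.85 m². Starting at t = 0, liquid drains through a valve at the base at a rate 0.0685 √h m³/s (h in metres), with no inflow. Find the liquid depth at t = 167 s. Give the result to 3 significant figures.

0.736 m

With no inflow, A dh/dt = −0.0685 √h.
Separate and integrate: 2(√h − √h₀) = −(0.0685/A) t.
√h = √4.15 − 0.0685·167/(2·4.85) = 2.0372 − 1.1793 = 0.85782.
h = 0.85782² = 0.73586 m.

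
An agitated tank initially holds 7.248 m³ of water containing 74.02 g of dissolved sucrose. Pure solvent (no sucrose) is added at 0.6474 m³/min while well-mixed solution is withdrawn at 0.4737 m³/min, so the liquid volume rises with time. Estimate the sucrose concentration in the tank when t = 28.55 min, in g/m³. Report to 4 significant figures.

Total volume: dV/dt = Q_in − Q_out = 0.173700 m³/min, so V(t) = 7.248 + 0.173700 t and V(28.55) = 12.2071 m³.
Solute balance: dm/dt = 0 − Q_out C = −Q_out m/V(t).
Separate: dm/m = −Q_out dt/V(t) ⇒ ln(m/m₀) = −(Q_out/(Q_in−Q_out)) ln(V/V₀).
m = m₀ (V₀/V)^(Q_out/(Q_in−Q_out)) = 74.02 × (7.248/12.2071)^(2.72712) = 17.8625 g.
C = m/V = 17.8625/12.2071 = 1.46328 g/m³.

1.463 g/m³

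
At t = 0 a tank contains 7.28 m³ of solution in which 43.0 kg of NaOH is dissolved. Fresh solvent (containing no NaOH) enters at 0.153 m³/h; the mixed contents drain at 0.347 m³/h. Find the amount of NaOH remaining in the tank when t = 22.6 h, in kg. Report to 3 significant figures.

8.27 kg

Total volume: dV/dt = Q_in − Q_out = -0.19400 m³/h, so V(t) = 7.28 − 0.19400 t and V(22.6) = 2.8956 m³.
Solute balance: dm/dt = 0 − Q_out C = −Q_out m/V(t).
dm/m = −Q_out dt/(V₀ − 0.19400 t); integrating gives ln(m/m₀) = −(Q_out/(Q_in−Q_out)) ln(V/V₀).
m = m₀ (V₀/V)^(Q_out/(Q_in−Q_out)) = 43.0 × (7.28/2.8956)^(-1.7887) = 8.2661 kg.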